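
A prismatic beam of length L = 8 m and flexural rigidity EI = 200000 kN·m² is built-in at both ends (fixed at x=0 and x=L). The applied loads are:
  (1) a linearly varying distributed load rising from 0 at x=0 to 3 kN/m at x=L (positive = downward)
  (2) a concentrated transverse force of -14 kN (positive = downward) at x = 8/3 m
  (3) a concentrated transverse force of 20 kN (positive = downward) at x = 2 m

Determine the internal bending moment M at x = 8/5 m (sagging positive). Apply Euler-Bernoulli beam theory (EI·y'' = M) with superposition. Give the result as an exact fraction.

M(8/5) = 901/250 kN·m

Load 1 — triangular load w₀=3 kN/m (0→w₀ over full span):
  M_1 = 3w₀Lx/20 - w₀L²/30 - w₀x³/(6L) = 3·3·8·(8/5)/20 - 3·8²/30 - 3·(8/5)³/(6·8) = -112/125 kN·m
Load 2 — point force P=-14 kN at a=8/3 m (b=L-a=16/3):
  M_2 = Pb²(3a+b)x/L³ - Pab²/L²  [x≤a] = (-14)·(16/3)²·(3·(8/3)+(16/3))·(8/5)/8³ - (-14)·(8/3)·(16/3)²/8² = 0 kN·m
Load 3 — point force P=20 kN at a=2 m (b=L-a=6):
  M_3 = Pb²(3a+b)x/L³ - Pab²/L²  [x≤a] = 20·6²·(3·2+6)·(8/5)/8³ - 20·2·6²/8² = 9/2 kN·m
Superposition: M = Σ M_i = 901/250 kN·m ≈ 3.604000 kN·m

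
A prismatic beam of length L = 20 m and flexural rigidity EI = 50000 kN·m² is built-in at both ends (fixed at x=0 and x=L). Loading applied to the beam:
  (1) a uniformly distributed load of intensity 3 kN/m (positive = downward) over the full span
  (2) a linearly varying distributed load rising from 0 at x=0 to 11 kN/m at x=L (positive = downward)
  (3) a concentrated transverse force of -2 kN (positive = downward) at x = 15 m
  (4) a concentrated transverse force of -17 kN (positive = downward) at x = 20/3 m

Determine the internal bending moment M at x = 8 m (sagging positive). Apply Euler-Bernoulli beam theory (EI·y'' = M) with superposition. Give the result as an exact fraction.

M(8) = 92957/1080 kN·m

Load 1 — uniform load w=3 kN/m over full span:
  M_1 = wLx/2 - wL²/12 - wx²/2 = 3·20·8/2 - 3·20²/12 - 3·8²/2 = 44 kN·m
Load 2 — triangular load w₀=11 kN/m (0→w₀ over full span):
  M_2 = 3w₀Lx/20 - w₀L²/30 - w₀x³/(6L) = 3·11·20·8/20 - 11·20²/30 - 11·8³/(6·20) = 352/5 kN·m
Load 3 — point force P=-2 kN at a=15 m (b=L-a=5):
  M_3 = Pb²(3a+b)x/L³ - Pab²/L²  [x≤a] = (-2)·5²·(3·15+5)·8/20³ - (-2)·15·5²/20² = -5/8 kN·m
Load 4 — point force P=-17 kN at a=20/3 m (b=L-a=40/3):
  M_4 = Pa²(a+3b)(L-x)/L³ - Pa²b/L²  [x>a] = (-17)·(20/3)²·((20/3)+3·(40/3))·(20-8)/20³ - (-17)·(20/3)²·(40/3)/20² = -748/27 kN·m
Superposition: M = Σ M_i = 92957/1080 kN·m ≈ 86.071296 kN·m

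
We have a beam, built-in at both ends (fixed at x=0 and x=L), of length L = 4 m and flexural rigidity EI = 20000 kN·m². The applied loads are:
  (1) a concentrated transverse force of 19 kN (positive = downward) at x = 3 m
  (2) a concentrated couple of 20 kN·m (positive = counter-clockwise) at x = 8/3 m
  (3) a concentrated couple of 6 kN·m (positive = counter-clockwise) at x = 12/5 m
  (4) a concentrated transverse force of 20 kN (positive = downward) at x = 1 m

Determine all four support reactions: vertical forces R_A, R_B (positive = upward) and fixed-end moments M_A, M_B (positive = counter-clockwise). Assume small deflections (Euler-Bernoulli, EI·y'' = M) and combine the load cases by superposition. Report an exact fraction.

Load 1 — point force P=19 kN at a=3 m (b=L-a=1):
  R_A = Pb²(3a+b)/L³ = 19·1²·(3·3+1)/4³ = 95/32 kN
  M_A = Pab²/L² = 19·3·1²/4² = 57/16 kN·m
  R_B = Pa²(a+3b)/L³ = 19·3²·(3+3·1)/4³ = 513/32 kN
  M_B = -Pa²b/L² = -19·3²·1/4² = -171/16 kN·m
Load 2 — applied couple M₀=20 kN·m at a=8/3 m (b=L-a=4/3):
  R_A = 6M₀ab/L³ = 6·20·(8/3)·(4/3)/4³ = 20/3 kN
  M_A = M₀b(2a-b)/L² = 20·(4/3)·(2·(8/3)-(4/3))/4² = 20/3 kN·m
  R_B = -6M₀ab/L³ = -6·20·(8/3)·(4/3)/4³ = -20/3 kN
  M_B = M₀a(2b-a)/L² = 20·(8/3)·(2·(4/3)-(8/3))/4² = 0 kN·m
Load 3 — applied couple M₀=6 kN·m at a=12/5 m (b=L-a=8/5):
  R_A = 6M₀ab/L³ = 6·6·(12/5)·(8/5)/4³ = 54/25 kN
  M_A = M₀b(2a-b)/L² = 6·(8/5)·(2·(12/5)-(8/5))/4² = 48/25 kN·m
  R_B = -6M₀ab/L³ = -6·6·(12/5)·(8/5)/4³ = -54/25 kN
  M_B = M₀a(2b-a)/L² = 6·(12/5)·(2·(8/5)-(12/5))/4² = 18/25 kN·m
Load 4 — point force P=20 kN at a=1 m (b=L-a=3):
  R_A = Pb²(3a+b)/L³ = 20·3²·(3·1+3)/4³ = 135/8 kN
  M_A = Pab²/L² = 20·1·3²/4² = 45/4 kN·m
  R_B = Pa²(a+3b)/L³ = 20·1²·(1+3·3)/4³ = 25/8 kN
  M_B = -Pa²b/L² = -20·1²·3/4² = -15/4 kN·m
Superposition: R_A = 68809/2400 kN, M_A = 28079/1200 kN·m, R_B = 24791/2400 kN, M_B = -5487/400 kN·m

R_A = 68809/2400 kN, M_A = 28079/1200 kN·m, R_B = 24791/2400 kN, M_B = -5487/400 kN·m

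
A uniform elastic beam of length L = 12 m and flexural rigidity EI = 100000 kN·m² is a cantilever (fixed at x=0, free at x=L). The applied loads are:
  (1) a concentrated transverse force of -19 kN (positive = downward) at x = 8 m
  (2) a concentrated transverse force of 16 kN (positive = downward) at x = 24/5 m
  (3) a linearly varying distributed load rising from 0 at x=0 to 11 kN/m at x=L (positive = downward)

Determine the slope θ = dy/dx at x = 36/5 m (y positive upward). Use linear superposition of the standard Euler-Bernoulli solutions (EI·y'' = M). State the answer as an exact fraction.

Load 1 — point force P=-19 kN at a=8 m (b=L-a=4):
  θ_1 = -Px(2a-x)/(2EI)  [x≤a] = -(-19)·(36/5)·(2·8-(36/5))/(2·100000) = 1881/312500 rad
Load 2 — point force P=16 kN at a=24/5 m (b=L-a=36/5):
  θ_2 = -Pa²/(2EI)  [x>a] = -16·(24/5)²/(2·100000) = -144/78125 rad
Load 3 — triangular load w₀=11 kN/m (0→w₀ over full span):
  θ_3 = (w₀Lx²/4-w₀L²x/3-w₀x⁴/(24L))/EI = (11·12·(36/5)²/4-11·12²·(36/5)/3-11·(36/5)⁴/(24·12))/100000 = -171369/7812500 rad
Superposition: θ = Σ θ_i = -34686/1953125 rad ≈ -0.017759 rad

θ(36/5) = -34686/1953125 rad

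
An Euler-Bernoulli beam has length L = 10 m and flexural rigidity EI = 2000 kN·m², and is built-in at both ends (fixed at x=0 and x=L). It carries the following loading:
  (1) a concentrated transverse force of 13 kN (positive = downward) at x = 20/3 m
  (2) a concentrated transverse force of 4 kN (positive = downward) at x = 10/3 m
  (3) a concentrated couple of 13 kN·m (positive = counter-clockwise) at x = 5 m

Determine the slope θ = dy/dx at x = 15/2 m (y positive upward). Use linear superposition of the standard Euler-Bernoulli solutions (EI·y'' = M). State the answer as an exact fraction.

Load 1 — point force P=13 kN at a=20/3 m (b=L-a=10/3):
  θ_1 = Pa²(L-x)(2bL-(3b+a)(L-x))/(2L³EI)  [x>a] = 13·(20/3)²·(10-(15/2))·(2·(10/3)·10-(3·(10/3)+(20/3))·(10-(15/2)))/(2·10³·2000) = 13/1440 rad
Load 2 — point force P=4 kN at a=10/3 m (b=L-a=20/3):
  θ_2 = Pa²(L-x)(2bL-(3b+a)(L-x))/(2L³EI)  [x>a] = 4·(10/3)²·(10-(15/2))·(2·(20/3)·10-(3·(20/3)+(10/3))·(10-(15/2)))/(2·10³·2000) = 1/480 rad
Load 3 — applied couple M₀=13 kN·m at a=5 m (b=L-a=5):
  θ_3 = (R_Ax²/2 - M_Ax - M₀(x-a))/EI  [x>a] with R_A=39/20, M_A=13/4 = ((39/20)·(15/2)²/2 - (13/4)·(15/2) - 13·((15/2)-5))/2000 = -13/12800 rad
Superposition: θ = Σ θ_i = 1163/115200 rad ≈ 0.010095 rad

θ(15/2) = 1163/115200 rad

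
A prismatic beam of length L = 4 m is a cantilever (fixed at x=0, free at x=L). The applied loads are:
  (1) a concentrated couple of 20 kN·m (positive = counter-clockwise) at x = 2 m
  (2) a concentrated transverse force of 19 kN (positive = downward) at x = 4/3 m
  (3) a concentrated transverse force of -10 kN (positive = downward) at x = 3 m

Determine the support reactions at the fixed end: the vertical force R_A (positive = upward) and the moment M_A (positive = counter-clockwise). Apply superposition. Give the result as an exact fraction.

R_A = 9 kN, M_A = -74/3 kN·m

Load 1 — applied couple M₀=20 kN·m at a=2 m (b=L-a=2):
  R_A = 0 kN
  M_A = -M₀ = -20 kN·m
Load 2 — point force P=19 kN at a=4/3 m (b=L-a=8/3):
  R_A = P = 19 kN
  M_A = Pa = 19·(4/3) = 76/3 kN·m
Load 3 — point force P=-10 kN at a=3 m (b=L-a=1):
  R_A = P = (-10) = -10 kN
  M_A = Pa = (-10)·3 = -30 kN·m
Superposition: R_A = 9 kN, M_A = -74/3 kN·m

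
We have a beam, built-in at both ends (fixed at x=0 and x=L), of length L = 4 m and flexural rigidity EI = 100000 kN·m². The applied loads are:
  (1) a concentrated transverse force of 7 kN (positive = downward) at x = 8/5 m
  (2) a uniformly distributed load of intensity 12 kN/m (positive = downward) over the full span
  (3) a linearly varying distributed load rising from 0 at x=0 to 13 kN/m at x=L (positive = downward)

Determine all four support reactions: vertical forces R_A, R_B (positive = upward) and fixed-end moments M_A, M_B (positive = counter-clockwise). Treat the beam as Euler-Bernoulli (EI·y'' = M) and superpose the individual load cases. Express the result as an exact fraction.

Load 1 — point force P=7 kN at a=8/5 m (b=L-a=12/5):
  R_A = Pb²(3a+b)/L³ = 7·(12/5)²·(3·(8/5)+(12/5))/4³ = 567/125 kN
  M_A = Pab²/L² = 7·(8/5)·(12/5)²/4² = 504/125 kN·m
  R_B = Pa²(a+3b)/L³ = 7·(8/5)²·((8/5)+3·(12/5))/4³ = 308/125 kN
  M_B = -Pa²b/L² = -7·(8/5)²·(12/5)/4² = -336/125 kN·m
Load 2 — uniform load w=12 kN/m over full span:
  R_A = wL/2 = 12·4/2 = 24 kN
  M_A = wL²/12 = 12·4²/12 = 16 kN·m
  R_B = wL/2 = 12·4/2 = 24 kN
  M_B = -wL²/12 = -12·4²/12 = -16 kN·m
Load 3 — triangular load w₀=13 kN/m (0→w₀ over full span):
  R_A = 3w₀L/20 = 3·13·4/20 = 39/5 kN
  M_A = w₀L²/30 = 13·4²/30 = 104/15 kN·m
  R_B = 7w₀L/20 = 7·13·4/20 = 91/5 kN
  M_B = -w₀L²/20 = -13·4²/20 = -52/5 kN·m
Superposition: R_A = 4542/125 kN, M_A = 10112/375 kN·m, R_B = 5583/125 kN, M_B = -3636/125 kN·m

R_A = 4542/125 kN, M_A = 10112/375 kN·m, R_B = 5583/125 kN, M_B = -3636/125 kN·m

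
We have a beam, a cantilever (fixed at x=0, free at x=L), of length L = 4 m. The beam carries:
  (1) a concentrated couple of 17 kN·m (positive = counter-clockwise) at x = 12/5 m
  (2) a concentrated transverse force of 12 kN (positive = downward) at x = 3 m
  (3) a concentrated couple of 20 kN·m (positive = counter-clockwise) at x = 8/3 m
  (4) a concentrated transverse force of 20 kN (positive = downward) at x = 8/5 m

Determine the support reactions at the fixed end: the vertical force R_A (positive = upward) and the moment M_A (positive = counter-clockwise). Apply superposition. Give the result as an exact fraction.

R_A = 32 kN, M_A = 31 kN·m

Load 1 — applied couple M₀=17 kN·m at a=12/5 m (b=L-a=8/5):
  R_A = 0 kN
  M_A = -M₀ = -17 kN·m
Load 2 — point force P=12 kN at a=3 m (b=L-a=1):
  R_A = P = 12 kN
  M_A = Pa = 12·3 = 36 kN·m
Load 3 — applied couple M₀=20 kN·m at a=8/3 m (b=L-a=4/3):
  R_A = 0 kN
  M_A = -M₀ = -20 kN·m
Load 4 — point force P=20 kN at a=8/5 m (b=L-a=12/5):
  R_A = P = 20 kN
  M_A = Pa = 20·(8/5) = 32 kN·m
Superposition: R_A = 32 kN, M_A = 31 kN·m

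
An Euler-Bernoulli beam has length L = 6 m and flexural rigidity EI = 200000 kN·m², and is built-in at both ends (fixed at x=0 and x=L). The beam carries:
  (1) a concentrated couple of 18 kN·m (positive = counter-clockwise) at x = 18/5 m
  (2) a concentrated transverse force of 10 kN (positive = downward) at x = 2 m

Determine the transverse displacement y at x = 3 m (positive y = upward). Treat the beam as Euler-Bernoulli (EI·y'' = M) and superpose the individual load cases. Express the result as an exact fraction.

y(3) = -1111/15000000 m

Load 1 — applied couple M₀=18 kN·m at a=18/5 m (b=L-a=12/5):
  y_1 = (R_Ax³/6 - M_Ax²/2)/EI  [x≤a] with R_A=108/25, M_A=144/25 = ((108/25)·3³/6 - (144/25)·3²/2)/200000 = -81/2500000 m
Load 2 — point force P=10 kN at a=2 m (b=L-a=4):
  y_2 = -Pa²(L-x)²(3bL-(3b+a)(L-x))/(6L³EI)  [x>a] = -10·2²·(6-3)²·(3·4·6-(3·4+2)·(6-3))/(6·6³·200000) = -1/24000 m
Superposition: y = Σ y_i = -1111/15000000 m ≈ -0.000074 m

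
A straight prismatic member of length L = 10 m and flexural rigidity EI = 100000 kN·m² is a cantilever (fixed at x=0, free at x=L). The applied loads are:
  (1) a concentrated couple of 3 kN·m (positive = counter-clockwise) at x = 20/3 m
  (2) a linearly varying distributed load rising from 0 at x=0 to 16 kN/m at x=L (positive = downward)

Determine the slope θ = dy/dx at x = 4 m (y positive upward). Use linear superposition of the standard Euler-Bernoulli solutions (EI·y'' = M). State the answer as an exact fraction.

θ(4) = -1873/125000 rad

Load 1 — applied couple M₀=3 kN·m at a=20/3 m (b=L-a=10/3):
  θ_1 = M₀x/EI  [x≤a] = 3·4/100000 = 3/25000 rad
Load 2 — triangular load w₀=16 kN/m (0→w₀ over full span):
  θ_2 = (w₀Lx²/4-w₀L²x/3-w₀x⁴/(24L))/EI = (16·10·4²/4-16·10²·4/3-16·4⁴/(24·10))/100000 = -236/15625 rad
Superposition: θ = Σ θ_i = -1873/125000 rad ≈ -0.014984 rad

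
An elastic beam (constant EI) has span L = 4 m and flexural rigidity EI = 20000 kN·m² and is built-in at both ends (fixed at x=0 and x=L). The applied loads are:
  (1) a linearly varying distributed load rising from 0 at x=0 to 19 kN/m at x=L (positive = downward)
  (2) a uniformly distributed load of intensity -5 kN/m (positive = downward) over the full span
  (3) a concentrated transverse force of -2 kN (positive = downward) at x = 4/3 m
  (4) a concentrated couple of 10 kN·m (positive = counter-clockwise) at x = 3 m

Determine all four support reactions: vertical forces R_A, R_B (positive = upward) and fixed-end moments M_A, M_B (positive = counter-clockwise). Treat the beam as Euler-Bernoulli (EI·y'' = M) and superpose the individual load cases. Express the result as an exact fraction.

R_A = 5899/2160 kN, M_A = 5839/1080 kN·m, R_B = 28661/2160 kN, M_B = -10601/1080 kN·m

Load 1 — triangular load w₀=19 kN/m (0→w₀ over full span):
  R_A = 3w₀L/20 = 3·19·4/20 = 57/5 kN
  M_A = w₀L²/30 = 19·4²/30 = 152/15 kN·m
  R_B = 7w₀L/20 = 7·19·4/20 = 133/5 kN
  M_B = -w₀L²/20 = -19·4²/20 = -76/5 kN·m
Load 2 — uniform load w=-5 kN/m over full span:
  R_A = wL/2 = (-5)·4/2 = -10 kN
  M_A = wL²/12 = (-5)·4²/12 = -20/3 kN·m
  R_B = wL/2 = (-5)·4/2 = -10 kN
  M_B = -wL²/12 = -(-5)·4²/12 = 20/3 kN·m
Load 3 — point force P=-2 kN at a=4/3 m (b=L-a=8/3):
  R_A = Pb²(3a+b)/L³ = (-2)·(8/3)²·(3·(4/3)+(8/3))/4³ = -40/27 kN
  M_A = Pab²/L² = (-2)·(4/3)·(8/3)²/4² = -32/27 kN·m
  R_B = Pa²(a+3b)/L³ = (-2)·(4/3)²·((4/3)+3·(8/3))/4³ = -14/27 kN
  M_B = -Pa²b/L² = -(-2)·(4/3)²·(8/3)/4² = 16/27 kN·m
Load 4 — applied couple M₀=10 kN·m at a=3 m (b=L-a=1):
  R_A = 6M₀ab/L³ = 6·10·3·1/4³ = 45/16 kN
  M_A = M₀b(2a-b)/L² = 10·1·(2·3-1)/4² = 25/8 kN·m
  R_B = -6M₀ab/L³ = -6·10·3·1/4³ = -45/16 kN
  M_B = M₀a(2b-a)/L² = 10·3·(2·1-3)/4² = -15/8 kN·m
Superposition: R_A = 5899/2160 kN, M_A = 5839/1080 kN·m, R_B = 28661/2160 kN, M_B = -10601/1080 kN·m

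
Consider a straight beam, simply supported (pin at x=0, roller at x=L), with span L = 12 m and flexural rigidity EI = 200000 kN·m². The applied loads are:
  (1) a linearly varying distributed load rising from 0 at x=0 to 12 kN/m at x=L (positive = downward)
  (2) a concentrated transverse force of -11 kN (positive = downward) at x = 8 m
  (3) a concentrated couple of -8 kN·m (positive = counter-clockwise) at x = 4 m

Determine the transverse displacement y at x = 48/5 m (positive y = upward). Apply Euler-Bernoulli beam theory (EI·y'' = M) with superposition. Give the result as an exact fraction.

y(48/5) = -598789/146484375 m

Load 1 — triangular load w₀=12 kN/m (0→w₀ over full span):
  y_1 = -w₀x(7L⁴-10L²x²+3x⁴)/(360LEI) = -12·(48/5)·(7·12⁴-10·12²·(48/5)²+3·(48/5)⁴)/(360·12·200000) = -246888/48828125 m
Load 2 — point force P=-11 kN at a=8 m (b=L-a=4):
  y_2 = -Pa(L-x)(2Lx-a²-x²)/(6LEI)  [x>a] = -(-11)·8·(12-(48/5))·(2·12·(48/5)-8²-(48/5)²)/(6·12·200000) = 1276/1171875 m
Load 3 — applied couple M₀=-8 kN·m at a=4 m (b=L-a=8):
  y_3 = (M₀x³/(6L)-M₀(x-a)²/2+C₁x)/EI  [x>a] with C₁=M₀(3b²-L²)/(6L)=-16/3 = ((-8)·(48/5)³/(6·12)-(-8)·((48/5)-4)²/2+(-16/3)·(48/5))/200000 = -47/390625 m
Superposition: y = Σ y_i = -598789/146484375 m ≈ -0.004088 m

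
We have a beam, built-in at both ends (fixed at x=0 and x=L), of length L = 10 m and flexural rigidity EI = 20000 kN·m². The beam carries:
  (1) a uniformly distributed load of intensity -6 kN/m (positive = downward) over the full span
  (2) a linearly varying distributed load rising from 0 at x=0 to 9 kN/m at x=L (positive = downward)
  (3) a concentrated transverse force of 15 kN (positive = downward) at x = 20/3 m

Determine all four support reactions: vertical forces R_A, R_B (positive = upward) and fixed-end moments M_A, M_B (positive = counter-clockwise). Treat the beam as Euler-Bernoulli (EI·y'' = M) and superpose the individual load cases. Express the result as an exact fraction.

R_A = -227/18 kN, M_A = -80/9 kN·m, R_B = 227/18 kN, M_B = -155/9 kN·m

Load 1 — uniform load w=-6 kN/m over full span:
  R_A = wL/2 = (-6)·10/2 = -30 kN
  M_A = wL²/12 = (-6)·10²/12 = -50 kN·m
  R_B = wL/2 = (-6)·10/2 = -30 kN
  M_B = -wL²/12 = -(-6)·10²/12 = 50 kN·m
Load 2 — triangular load w₀=9 kN/m (0→w₀ over full span):
  R_A = 3w₀L/20 = 3·9·10/20 = 27/2 kN
  M_A = w₀L²/30 = 9·10²/30 = 30 kN·m
  R_B = 7w₀L/20 = 7·9·10/20 = 63/2 kN
  M_B = -w₀L²/20 = -9·10²/20 = -45 kN·m
Load 3 — point force P=15 kN at a=20/3 m (b=L-a=10/3):
  R_A = Pb²(3a+b)/L³ = 15·(10/3)²·(3·(20/3)+(10/3))/10³ = 35/9 kN
  M_A = Pab²/L² = 15·(20/3)·(10/3)²/10² = 100/9 kN·m
  R_B = Pa²(a+3b)/L³ = 15·(20/3)²·((20/3)+3·(10/3))/10³ = 100/9 kN
  M_B = -Pa²b/L² = -15·(20/3)²·(10/3)/10² = -200/9 kN·m
Superposition: R_A = -227/18 kN, M_A = -80/9 kN·m, R_B = 227/18 kN, M_B = -155/9 kN·m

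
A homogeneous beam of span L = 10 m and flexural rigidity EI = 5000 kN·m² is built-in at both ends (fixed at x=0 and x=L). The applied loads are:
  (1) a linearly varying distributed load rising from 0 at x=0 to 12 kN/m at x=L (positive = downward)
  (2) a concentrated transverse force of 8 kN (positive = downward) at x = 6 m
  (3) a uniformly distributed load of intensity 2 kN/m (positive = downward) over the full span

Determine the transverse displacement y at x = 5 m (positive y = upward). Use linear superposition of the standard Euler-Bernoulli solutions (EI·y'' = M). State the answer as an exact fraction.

y(5) = -737/15000 m

Load 1 — triangular load w₀=12 kN/m (0→w₀ over full span):
  y_1 = -w₀x²(L-x)²(x+2L)/(120LEI) = -12·5²·(10-5)²·(5+2·10)/(120·10·5000) = -1/32 m
Load 2 — point force P=8 kN at a=6 m (b=L-a=4):
  y_2 = -Pb²x²(3aL-(3a+b)x)/(6L³EI)  [x≤a] = -8·4²·5²·(3·6·10-(3·6+4)·5)/(6·10³·5000) = -14/1875 m
Load 3 — uniform load w=2 kN/m over full span:
  y_3 = -wx²(L-x)²/(24EI) = -2·5²·(10-5)²/(24·5000) = -1/96 m
Superposition: y = Σ y_i = -737/15000 m ≈ -0.049133 m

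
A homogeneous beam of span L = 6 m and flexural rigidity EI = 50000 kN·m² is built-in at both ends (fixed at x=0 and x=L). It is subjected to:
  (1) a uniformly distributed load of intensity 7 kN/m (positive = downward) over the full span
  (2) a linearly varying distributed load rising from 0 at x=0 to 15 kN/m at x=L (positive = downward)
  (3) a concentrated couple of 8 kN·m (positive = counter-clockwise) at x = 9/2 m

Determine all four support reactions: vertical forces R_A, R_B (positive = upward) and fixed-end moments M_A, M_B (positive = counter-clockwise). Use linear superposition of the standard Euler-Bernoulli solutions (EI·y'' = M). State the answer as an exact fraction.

R_A = 36 kN, M_A = 83/2 kN·m, R_B = 51 kN, M_B = -99/2 kN·m

Load 1 — uniform load w=7 kN/m over full span:
  R_A = wL/2 = 7·6/2 = 21 kN
  M_A = wL²/12 = 7·6²/12 = 21 kN·m
  R_B = wL/2 = 7·6/2 = 21 kN
  M_B = -wL²/12 = -7·6²/12 = -21 kN·m
Load 2 — triangular load w₀=15 kN/m (0→w₀ over full span):
  R_A = 3w₀L/20 = 3·15·6/20 = 27/2 kN
  M_A = w₀L²/30 = 15·6²/30 = 18 kN·m
  R_B = 7w₀L/20 = 7·15·6/20 = 63/2 kN
  M_B = -w₀L²/20 = -15·6²/20 = -27 kN·m
Load 3 — applied couple M₀=8 kN·m at a=9/2 m (b=L-a=3/2):
  R_A = 6M₀ab/L³ = 6·8·(9/2)·(3/2)/6³ = 3/2 kN
  M_A = M₀b(2a-b)/L² = 8·(3/2)·(2·(9/2)-(3/2))/6² = 5/2 kN·m
  R_B = -6M₀ab/L³ = -6·8·(9/2)·(3/2)/6³ = -3/2 kN
  M_B = M₀a(2b-a)/L² = 8·(9/2)·(2·(3/2)-(9/2))/6² = -3/2 kN·m
Superposition: R_A = 36 kN, M_A = 83/2 kN·m, R_B = 51 kN, M_B = -99/2 kN·m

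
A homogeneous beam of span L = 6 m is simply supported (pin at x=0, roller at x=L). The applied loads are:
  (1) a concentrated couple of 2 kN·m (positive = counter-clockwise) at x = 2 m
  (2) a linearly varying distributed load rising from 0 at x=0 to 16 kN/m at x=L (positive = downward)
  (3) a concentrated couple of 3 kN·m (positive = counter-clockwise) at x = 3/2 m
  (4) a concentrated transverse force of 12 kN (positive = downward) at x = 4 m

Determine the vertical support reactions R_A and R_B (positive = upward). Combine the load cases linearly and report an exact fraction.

R_A = 125/6 kN, R_B = 235/6 kN

Load 1 — applied couple M₀=2 kN·m at a=2 m (b=L-a=4):
  R_A = M₀/L = 2/6 = 1/3 kN
  R_B = -M₀/L = -2/6 = -1/3 kN
Load 2 — triangular load w₀=16 kN/m (0→w₀ over full span):
  R_A = w₀L/6 = 16·6/6 = 16 kN
  R_B = w₀L/3 = 16·6/3 = 32 kN
Load 3 — applied couple M₀=3 kN·m at a=3/2 m (b=L-a=9/2):
  R_A = M₀/L = 3/6 = 1/2 kN
  R_B = -M₀/L = -3/6 = -1/2 kN
Load 4 — point force P=12 kN at a=4 m (b=L-a=2):
  R_A = Pb/L = 12·2/6 = 4 kN
  R_B = Pa/L = 12·4/6 = 8 kN
Superposition: R_A = 125/6 kN, R_B = 235/6 kN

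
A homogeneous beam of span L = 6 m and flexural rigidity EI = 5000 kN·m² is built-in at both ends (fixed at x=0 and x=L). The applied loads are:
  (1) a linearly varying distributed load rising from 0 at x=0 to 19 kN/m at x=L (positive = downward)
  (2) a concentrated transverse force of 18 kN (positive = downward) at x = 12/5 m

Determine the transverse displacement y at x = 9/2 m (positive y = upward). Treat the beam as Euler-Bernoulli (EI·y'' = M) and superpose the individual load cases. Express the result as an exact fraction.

Load 1 — triangular load w₀=19 kN/m (0→w₀ over full span):
  y_1 = -w₀x²(L-x)²(x+2L)/(120LEI) = -19·(9/2)²·(6-(9/2))²·((9/2)+2·6)/(120·6·5000) = -50787/12800000 m
Load 2 — point force P=18 kN at a=12/5 m (b=L-a=18/5):
  y_2 = -Pa²(L-x)²(3bL-(3b+a)(L-x))/(6L³EI)  [x>a] = -18·(12/5)²·(6-(9/2))²·(3·(18/5)·6-(3·(18/5)+(12/5))·(6-(9/2)))/(6·6³·5000) = -81/50000 m
Superposition: y = Σ y_i = -71523/12800000 m ≈ -0.005588 m

y(9/2) = -71523/12800000 m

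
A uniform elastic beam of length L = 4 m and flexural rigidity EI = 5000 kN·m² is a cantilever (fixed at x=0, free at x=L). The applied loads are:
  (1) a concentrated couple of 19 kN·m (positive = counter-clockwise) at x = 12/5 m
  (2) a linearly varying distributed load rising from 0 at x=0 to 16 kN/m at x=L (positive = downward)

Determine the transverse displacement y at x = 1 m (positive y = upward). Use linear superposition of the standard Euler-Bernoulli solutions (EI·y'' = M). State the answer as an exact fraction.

y(1) = -209/37500 m

Load 1 — applied couple M₀=19 kN·m at a=12/5 m (b=L-a=8/5):
  y_1 = M₀x²/(2EI)  [x≤a] = 19·1²/(2·5000) = 19/10000 m
Load 2 — triangular load w₀=16 kN/m (0→w₀ over full span):
  y_2 = (w₀Lx³/12-w₀L²x²/6-w₀x⁵/(120L))/EI = (16·4·1³/12-16·4²·1²/6-16·1⁵/(120·4))/5000 = -1121/150000 m
Superposition: y = Σ y_i = -209/37500 m ≈ -0.005573 m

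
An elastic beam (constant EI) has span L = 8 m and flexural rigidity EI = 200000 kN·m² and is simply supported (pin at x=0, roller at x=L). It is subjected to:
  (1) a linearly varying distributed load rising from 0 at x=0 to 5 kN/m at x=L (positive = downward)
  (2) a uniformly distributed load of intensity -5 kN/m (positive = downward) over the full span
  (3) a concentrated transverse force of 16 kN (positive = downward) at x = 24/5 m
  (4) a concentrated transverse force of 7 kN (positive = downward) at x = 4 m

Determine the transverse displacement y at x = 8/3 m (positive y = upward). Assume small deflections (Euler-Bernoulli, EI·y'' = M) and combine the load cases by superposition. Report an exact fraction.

Load 1 — triangular load w₀=5 kN/m (0→w₀ over full span):
  y_1 = -w₀x(7L⁴-10L²x²+3x⁴)/(360LEI) = -5·(8/3)·(7·8⁴-10·8²·(8/3)²+3·(8/3)⁴)/(360·8·200000) = -256/455625 m
Load 2 — uniform load w=-5 kN/m over full span:
  y_2 = -wx(L³-2Lx²+x³)/(24EI) = -(-5)·(8/3)·(8³-2·8·(8/3)²+(8/3)³)/(24·200000) = 176/151875 m
Load 3 — point force P=16 kN at a=24/5 m (b=L-a=16/5):
  y_3 = -Pbx(L²-b²-x²)/(6LEI)  [x≤a] = -16·(16/5)·(8/3)·(8²-(16/5)²-(8/3)²)/(6·8·200000) = -20992/31640625 m
Load 4 — point force P=7 kN at a=4 m (b=L-a=4):
  y_4 = -Pbx(L²-b²-x²)/(6LEI)  [x≤a] = -7·4·(8/3)·(8²-4²-(8/3)²)/(6·8·200000) = -161/506250 m
Superposition: y = Σ y_i = -218981/569531250 m ≈ -0.000384 m

y(8/3) = -218981/569531250 m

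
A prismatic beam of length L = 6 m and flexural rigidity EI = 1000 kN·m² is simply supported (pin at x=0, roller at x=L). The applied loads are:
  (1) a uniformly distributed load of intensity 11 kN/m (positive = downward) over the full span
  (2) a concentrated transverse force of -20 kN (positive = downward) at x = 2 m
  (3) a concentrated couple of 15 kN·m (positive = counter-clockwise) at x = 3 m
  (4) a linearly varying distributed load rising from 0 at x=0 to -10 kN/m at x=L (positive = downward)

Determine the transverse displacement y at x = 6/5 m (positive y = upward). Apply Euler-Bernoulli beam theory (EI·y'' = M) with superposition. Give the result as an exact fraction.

y(6/5) = -318347/18750000 m

Load 1 — uniform load w=11 kN/m over full span:
  y_1 = -wx(L³-2Lx²+x³)/(24EI) = -11·(6/5)·(6³-2·6·(6/5)²+(6/5)³)/(24·1000) = -8613/78125 m
Load 2 — point force P=-20 kN at a=2 m (b=L-a=4):
  y_2 = -Pbx(L²-b²-x²)/(6LEI)  [x≤a] = -(-20)·4·(6/5)·(6²-4²-(6/5)²)/(6·6·1000) = 464/9375 m
Load 3 — applied couple M₀=15 kN·m at a=3 m (b=L-a=3):
  y_3 = (M₀x³/(6L)+C₁x)/EI  [x≤a] with C₁=M₀(3b²-L²)/(6L)=-15/4 = (15·(6/5)³/(6·6)+(-15/4)·(6/5))/1000 = -189/50000 m
Load 4 — triangular load w₀=-10 kN/m (0→w₀ over full span):
  y_4 = -w₀x(7L⁴-10L²x²+3x⁴)/(360LEI) = -(-10)·(6/5)·(7·6⁴-10·6²·(6/5)²+3·(6/5)⁴)/(360·6·1000) = 18576/390625 m
Superposition: y = Σ y_i = -318347/18750000 m ≈ -0.016979 m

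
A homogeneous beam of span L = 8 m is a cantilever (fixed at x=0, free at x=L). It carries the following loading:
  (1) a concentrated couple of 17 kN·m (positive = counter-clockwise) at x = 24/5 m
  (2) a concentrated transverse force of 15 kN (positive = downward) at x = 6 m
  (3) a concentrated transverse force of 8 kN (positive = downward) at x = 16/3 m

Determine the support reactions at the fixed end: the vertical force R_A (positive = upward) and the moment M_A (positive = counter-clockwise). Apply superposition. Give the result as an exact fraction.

Load 1 — applied couple M₀=17 kN·m at a=24/5 m (b=L-a=16/5):
  R_A = 0 kN
  M_A = -M₀ = -17 kN·m
Load 2 — point force P=15 kN at a=6 m (b=L-a=2):
  R_A = P = 15 kN
  M_A = Pa = 15·6 = 90 kN·m
Load 3 — point force P=8 kN at a=16/3 m (b=L-a=8/3):
  R_A = P = 8 kN
  M_A = Pa = 8·(16/3) = 128/3 kN·m
Superposition: R_A = 23 kN, M_A = 347/3 kN·m

R_A = 23 kN, M_A = 347/3 kN·m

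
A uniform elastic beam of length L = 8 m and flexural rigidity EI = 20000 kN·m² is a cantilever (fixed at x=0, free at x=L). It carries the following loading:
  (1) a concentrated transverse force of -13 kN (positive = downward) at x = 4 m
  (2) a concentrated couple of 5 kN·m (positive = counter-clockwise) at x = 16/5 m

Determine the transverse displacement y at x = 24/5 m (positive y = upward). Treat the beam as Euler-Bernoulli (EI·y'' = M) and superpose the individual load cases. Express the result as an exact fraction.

y(24/5) = 193/9375 m

Load 1 — point force P=-13 kN at a=4 m (b=L-a=4):
  y_1 = -Pa²(3x-a)/(6EI)  [x>a] = -(-13)·4²·(3·(24/5)-4)/(6·20000) = 169/9375 m
Load 2 — applied couple M₀=5 kN·m at a=16/5 m (b=L-a=24/5):
  y_2 = M₀a(2x-a)/(2EI)  [x>a] = 5·(16/5)·(2·(24/5)-(16/5))/(2·20000) = 8/3125 m
Superposition: y = Σ y_i = 193/9375 m ≈ 0.020587 m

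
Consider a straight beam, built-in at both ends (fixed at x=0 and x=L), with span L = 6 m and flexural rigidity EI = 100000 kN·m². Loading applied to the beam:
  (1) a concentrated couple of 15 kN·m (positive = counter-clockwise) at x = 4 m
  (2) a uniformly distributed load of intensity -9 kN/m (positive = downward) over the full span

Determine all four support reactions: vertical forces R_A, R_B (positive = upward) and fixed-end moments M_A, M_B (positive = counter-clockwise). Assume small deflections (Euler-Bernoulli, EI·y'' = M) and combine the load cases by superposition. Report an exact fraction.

Load 1 — applied couple M₀=15 kN·m at a=4 m (b=L-a=2):
  R_A = 6M₀ab/L³ = 6·15·4·2/6³ = 10/3 kN
  M_A = M₀b(2a-b)/L² = 15·2·(2·4-2)/6² = 5 kN·m
  R_B = -6M₀ab/L³ = -6·15·4·2/6³ = -10/3 kN
  M_B = M₀a(2b-a)/L² = 15·4·(2·2-4)/6² = 0 kN·m
Load 2 — uniform load w=-9 kN/m over full span:
  R_A = wL/2 = (-9)·6/2 = -27 kN
  M_A = wL²/12 = (-9)·6²/12 = -27 kN·m
  R_B = wL/2 = (-9)·6/2 = -27 kN
  M_B = -wL²/12 = -(-9)·6²/12 = 27 kN·m
Superposition: R_A = -71/3 kN, M_A = -22 kN·m, R_B = -91/3 kN, M_B = 27 kN·m

R_A = -71/3 kN, M_A = -22 kN·m, R_B = -91/3 kN, M_B = 27 kN·m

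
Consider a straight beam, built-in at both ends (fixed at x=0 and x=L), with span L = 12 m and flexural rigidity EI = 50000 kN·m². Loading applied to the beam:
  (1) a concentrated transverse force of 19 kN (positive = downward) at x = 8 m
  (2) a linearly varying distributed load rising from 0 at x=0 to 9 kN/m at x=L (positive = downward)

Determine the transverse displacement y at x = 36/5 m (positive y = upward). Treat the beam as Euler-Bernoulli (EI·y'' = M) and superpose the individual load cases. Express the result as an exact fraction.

Load 1 — point force P=19 kN at a=8 m (b=L-a=4):
  y_1 = -Pb²x²(3aL-(3a+b)x)/(6L³EI)  [x≤a] = -19·4²·(36/5)²·(3·8·12-(3·8+4)·(36/5))/(6·12³·50000) = -1026/390625 m
Load 2 — triangular load w₀=9 kN/m (0→w₀ over full span):
  y_2 = -w₀x²(L-x)²(x+2L)/(120LEI) = -9·(36/5)²·(12-(36/5))²·((36/5)+2·12)/(120·12·50000) = -227448/48828125 m
Superposition: y = Σ y_i = -355698/48828125 m ≈ -0.007285 m

y(36/5) = -355698/48828125 m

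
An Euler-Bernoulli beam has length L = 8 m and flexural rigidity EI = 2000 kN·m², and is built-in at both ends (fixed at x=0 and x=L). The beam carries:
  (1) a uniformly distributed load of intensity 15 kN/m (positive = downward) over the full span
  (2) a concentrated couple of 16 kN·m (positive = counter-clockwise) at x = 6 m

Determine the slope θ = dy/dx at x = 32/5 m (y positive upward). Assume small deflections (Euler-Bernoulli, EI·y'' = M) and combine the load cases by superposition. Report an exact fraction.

Load 1 — uniform load w=15 kN/m over full span:
  θ_1 = -wx(L-x)(L-2x)/(12EI) = -15·(32/5)·(8-(32/5))·(8-2·(32/5))/(12·2000) = 96/3125 rad
Load 2 — applied couple M₀=16 kN·m at a=6 m (b=L-a=2):
  θ_2 = (R_Ax²/2 - M_Ax - M₀(x-a))/EI  [x>a] with R_A=9/4, M_A=5 = ((9/4)·(32/5)²/2 - 5·(32/5) - 16·((32/5)-6))/2000 = 12/3125 rad
Superposition: θ = Σ θ_i = 108/3125 rad ≈ 0.034560 rad

θ(32/5) = 108/3125 rad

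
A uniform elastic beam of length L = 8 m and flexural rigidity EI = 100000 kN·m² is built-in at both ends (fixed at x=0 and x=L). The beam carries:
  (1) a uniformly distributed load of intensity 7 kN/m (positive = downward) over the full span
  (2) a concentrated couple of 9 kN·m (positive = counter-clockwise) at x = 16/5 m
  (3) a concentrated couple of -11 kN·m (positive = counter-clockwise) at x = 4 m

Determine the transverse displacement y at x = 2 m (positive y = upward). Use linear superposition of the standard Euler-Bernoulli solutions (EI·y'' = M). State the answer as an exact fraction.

Load 1 — uniform load w=7 kN/m over full span:
  y_1 = -wx²(L-x)²/(24EI) = -7·2²·(8-2)²/(24·100000) = -21/50000 m
Load 2 — applied couple M₀=9 kN·m at a=16/5 m (b=L-a=24/5):
  y_2 = (R_Ax³/6 - M_Ax²/2)/EI  [x≤a] with R_A=81/50, M_A=27/25 = ((81/50)·2³/6 - (27/25)·2²/2)/100000 = 0 m
Load 3 — applied couple M₀=-11 kN·m at a=4 m (b=L-a=4):
  y_3 = (R_Ax³/6 - M_Ax²/2)/EI  [x≤a] with R_A=-33/16, M_A=-11/4 = ((-33/16)·2³/6 - (-11/4)·2²/2)/100000 = 11/400000 m
Superposition: y = Σ y_i = -157/400000 m ≈ -0.000392 m

y(2) = -157/400000 m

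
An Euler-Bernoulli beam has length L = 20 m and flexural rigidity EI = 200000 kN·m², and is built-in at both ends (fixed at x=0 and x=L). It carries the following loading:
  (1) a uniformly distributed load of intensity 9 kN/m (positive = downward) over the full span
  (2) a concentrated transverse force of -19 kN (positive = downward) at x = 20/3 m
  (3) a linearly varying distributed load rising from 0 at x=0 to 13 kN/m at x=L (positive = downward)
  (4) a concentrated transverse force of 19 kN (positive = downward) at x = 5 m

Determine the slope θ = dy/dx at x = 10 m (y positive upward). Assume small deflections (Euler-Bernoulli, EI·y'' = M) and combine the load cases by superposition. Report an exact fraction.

θ(10) = -1031/3456000 rad

Load 1 — uniform load w=9 kN/m over full span:
  θ_1 = -wx(L-x)(L-2x)/(12EI) = -9·10·(20-10)·(20-2·10)/(12·200000) = 0 rad
Load 2 — point force P=-19 kN at a=20/3 m (b=L-a=40/3):
  θ_2 = Pa²(L-x)(2bL-(3b+a)(L-x))/(2L³EI)  [x>a] = (-19)·(20/3)²·(20-10)·(2·(40/3)·20-(3·(40/3)+(20/3))·(20-10))/(2·20³·200000) = -19/108000 rad
Load 3 — triangular load w₀=13 kN/m (0→w₀ over full span):
  θ_3 = -w₀(2x(L-x)(L-2x)(x+2L)+x²(L-x)²)/(120LEI) = -13·(2·10·(20-10)·(20-2·10)·(10+2·20)+10²·(20-10)²)/(120·20·200000) = -13/48000 rad
Load 4 — point force P=19 kN at a=5 m (b=L-a=15):
  θ_4 = Pa²(L-x)(2bL-(3b+a)(L-x))/(2L³EI)  [x>a] = 19·5²·(20-10)·(2·15·20-(3·15+5)·(20-10))/(2·20³·200000) = 19/128000 rad
Superposition: θ = Σ θ_i = -1031/3456000 rad ≈ -0.000298 rad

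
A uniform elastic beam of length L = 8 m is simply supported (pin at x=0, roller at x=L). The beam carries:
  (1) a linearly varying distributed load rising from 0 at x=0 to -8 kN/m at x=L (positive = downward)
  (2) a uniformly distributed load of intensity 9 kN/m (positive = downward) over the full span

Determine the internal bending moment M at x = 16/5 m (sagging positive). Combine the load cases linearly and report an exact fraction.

M(16/5) = 5056/125 kN·m

Load 1 — triangular load w₀=-8 kN/m (0→w₀ over full span):
  M_1 = w₀Lx/6 - w₀x³/(6L) = (-8)·8·(16/5)/6 - (-8)·(16/5)³/(6·8) = -3584/125 kN·m
Load 2 — uniform load w=9 kN/m over full span:
  M_2 = wx(L-x)/2 = 9·(16/5)·(8-(16/5))/2 = 1728/25 kN·m
Superposition: M = Σ M_i = 5056/125 kN·m ≈ 40.448000 kN·m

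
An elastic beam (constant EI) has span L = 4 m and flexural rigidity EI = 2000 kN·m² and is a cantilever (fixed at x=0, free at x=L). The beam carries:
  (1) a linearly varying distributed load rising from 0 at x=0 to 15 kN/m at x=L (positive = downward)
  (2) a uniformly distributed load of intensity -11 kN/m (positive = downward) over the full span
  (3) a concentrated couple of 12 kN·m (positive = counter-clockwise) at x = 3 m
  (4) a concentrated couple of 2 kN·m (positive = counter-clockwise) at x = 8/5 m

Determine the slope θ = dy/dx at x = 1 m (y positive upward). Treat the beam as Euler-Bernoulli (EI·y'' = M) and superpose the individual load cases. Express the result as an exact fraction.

Load 1 — triangular load w₀=15 kN/m (0→w₀ over full span):
  θ_1 = (w₀Lx²/4-w₀L²x/3-w₀x⁴/(24L))/EI = (15·4·1²/4-15·4²·1/3-15·1⁴/(24·4))/2000 = -417/12800 rad
Load 2 — uniform load w=-11 kN/m over full span:
  θ_2 = -wx(x²-3Lx+3L²)/(6EI) = -(-11)·1·(1²-3·4·1+3·4²)/(6·2000) = 407/12000 rad
Load 3 — applied couple M₀=12 kN·m at a=3 m (b=L-a=1):
  θ_3 = M₀x/EI  [x≤a] = 12·1/2000 = 3/500 rad
Load 4 — applied couple M₀=2 kN·m at a=8/5 m (b=L-a=12/5):
  θ_4 = M₀x/EI  [x≤a] = 2·1/2000 = 1/1000 rad
Superposition: θ = Σ θ_i = 1601/192000 rad ≈ 0.008339 rad

θ(1) = 1601/192000 rad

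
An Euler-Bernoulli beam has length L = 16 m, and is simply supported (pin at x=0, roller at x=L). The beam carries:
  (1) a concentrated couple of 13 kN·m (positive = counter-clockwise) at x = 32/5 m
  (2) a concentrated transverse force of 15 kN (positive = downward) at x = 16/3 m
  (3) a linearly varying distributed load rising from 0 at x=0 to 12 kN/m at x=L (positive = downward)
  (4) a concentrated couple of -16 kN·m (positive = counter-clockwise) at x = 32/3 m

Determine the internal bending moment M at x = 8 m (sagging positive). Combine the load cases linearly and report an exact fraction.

Load 1 — applied couple M₀=13 kN·m at a=32/5 m (b=L-a=48/5):
  M_1 = M₀x/L - M₀  [x>a] = 13·8/16 - 13 = -13/2 kN·m
Load 2 — point force P=15 kN at a=16/3 m (b=L-a=32/3):
  M_2 = Pa(L-x)/L  [x>a] = 15·(16/3)·(16-8)/16 = 40 kN·m
Load 3 — triangular load w₀=12 kN/m (0→w₀ over full span):
  M_3 = w₀Lx/6 - w₀x³/(6L) = 12·16·8/6 - 12·8³/(6·16) = 192 kN·m
Load 4 — applied couple M₀=-16 kN·m at a=32/3 m (b=L-a=16/3):
  M_4 = M₀x/L  [x≤a] = (-16)·8/16 = -8 kN·m
Superposition: M = Σ M_i = 435/2 kN·m ≈ 217.500000 kN·m

M(8) = 435/2 kN·m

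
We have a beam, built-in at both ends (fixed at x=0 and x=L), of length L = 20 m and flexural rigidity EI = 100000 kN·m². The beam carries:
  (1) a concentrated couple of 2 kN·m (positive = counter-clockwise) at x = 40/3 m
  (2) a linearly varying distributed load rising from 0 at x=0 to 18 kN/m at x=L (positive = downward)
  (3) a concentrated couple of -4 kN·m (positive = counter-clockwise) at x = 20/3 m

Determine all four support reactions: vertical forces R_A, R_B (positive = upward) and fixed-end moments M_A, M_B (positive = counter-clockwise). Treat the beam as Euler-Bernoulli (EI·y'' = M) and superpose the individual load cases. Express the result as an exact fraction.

R_A = 808/15 kN, M_A = 722/3 kN·m, R_B = 1892/15 kN, M_B = -1084/3 kN·m

Load 1 — applied couple M₀=2 kN·m at a=40/3 m (b=L-a=20/3):
  R_A = 6M₀ab/L³ = 6·2·(40/3)·(20/3)/20³ = 2/15 kN
  M_A = M₀b(2a-b)/L² = 2·(20/3)·(2·(40/3)-(20/3))/20² = 2/3 kN·m
  R_B = -6M₀ab/L³ = -6·2·(40/3)·(20/3)/20³ = -2/15 kN
  M_B = M₀a(2b-a)/L² = 2·(40/3)·(2·(20/3)-(40/3))/20² = 0 kN·m
Load 2 — triangular load w₀=18 kN/m (0→w₀ over full span):
  R_A = 3w₀L/20 = 3·18·20/20 = 54 kN
  M_A = w₀L²/30 = 18·20²/30 = 240 kN·m
  R_B = 7w₀L/20 = 7·18·20/20 = 126 kN
  M_B = -w₀L²/20 = -18·20²/20 = -360 kN·m
Load 3 — applied couple M₀=-4 kN·m at a=20/3 m (b=L-a=40/3):
  R_A = 6M₀ab/L³ = 6·(-4)·(20/3)·(40/3)/20³ = -4/15 kN
  M_A = M₀b(2a-b)/L² = (-4)·(40/3)·(2·(20/3)-(40/3))/20² = 0 kN·m
  R_B = -6M₀ab/L³ = -6·(-4)·(20/3)·(40/3)/20³ = 4/15 kN
  M_B = M₀a(2b-a)/L² = (-4)·(20/3)·(2·(40/3)-(20/3))/20² = -4/3 kN·m
Superposition: R_A = 808/15 kN, M_A = 722/3 kN·m, R_B = 1892/15 kN, M_B = -1084/3 kN·m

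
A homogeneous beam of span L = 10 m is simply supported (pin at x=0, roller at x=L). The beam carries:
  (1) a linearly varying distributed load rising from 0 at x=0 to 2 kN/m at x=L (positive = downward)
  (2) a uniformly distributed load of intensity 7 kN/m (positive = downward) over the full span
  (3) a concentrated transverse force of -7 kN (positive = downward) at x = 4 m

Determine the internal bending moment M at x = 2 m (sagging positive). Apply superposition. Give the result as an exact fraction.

M(2) = 54 kN·m

Load 1 — triangular load w₀=2 kN/m (0→w₀ over full span):
  M_1 = w₀Lx/6 - w₀x³/(6L) = 2·10·2/6 - 2·2³/(6·10) = 32/5 kN·m
Load 2 — uniform load w=7 kN/m over full span:
  M_2 = wx(L-x)/2 = 7·2·(10-2)/2 = 56 kN·m
Load 3 — point force P=-7 kN at a=4 m (b=L-a=6):
  M_3 = Pbx/L  [x≤a] = (-7)·6·2/10 = -42/5 kN·m
Superposition: M = Σ M_i = 54 kN·m ≈ 54.000000 kN·m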